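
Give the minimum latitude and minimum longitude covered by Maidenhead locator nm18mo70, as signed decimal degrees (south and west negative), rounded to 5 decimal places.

38.58333, 83.05833

Field N=13, M=12: +13·20° lon, +12·10° lat → SW at lon 80°, lat 30°.
Square 1, 8: +1·2° lon, +8·1° lat → SW at lon 82°, lat 38°.
Subsquare m=12, o=14: +12·0.0833333° lon, +14·0.0416667° lat → SW at lon 83°, lat 38.5833°.
Extended square 7, 0: +7·0.00833333° lon, +0·0.00416667° lat → SW at lon 83.0583°, lat 38.5833°.
latitude 38.58333, longitude 83.05833.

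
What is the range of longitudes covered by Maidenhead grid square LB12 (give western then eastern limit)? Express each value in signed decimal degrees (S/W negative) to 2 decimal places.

42.00, 44.00

Field L=11, B=1: +11·20° lon, +1·10° lat → SW at lon 40°, lat -80°.
Square 1, 2: +1·2° lon, +2·1° lat → SW at lon 42°, lat -78°.
Cell spans 2° lon × 1° lat.
west 42.00, east 44.00.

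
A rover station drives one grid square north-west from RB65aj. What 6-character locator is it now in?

RB55xk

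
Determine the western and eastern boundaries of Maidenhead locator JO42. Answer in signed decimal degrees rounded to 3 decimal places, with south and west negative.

8.000, 10.000

Field J=9, O=14: +9·20° lon, +14·10° lat → SW at lon 0°, lat 50°.
Square 4, 2: +4·2° lon, +2·1° lat → SW at lon 8°, lat 52°.
Cell spans 2° lon × 1° lat.
west 8.000, east 10.000.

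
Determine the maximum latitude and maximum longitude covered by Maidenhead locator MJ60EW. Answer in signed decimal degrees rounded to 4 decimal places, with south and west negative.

0.9583, 72.4167

Field M=12, J=9: +12·20° lon, +9·10° lat → SW at lon 60°, lat 0°.
Square 6, 0: +6·2° lon, +0·1° lat → SW at lon 72°, lat 0°.
Subsquare e=4, w=22: +4·0.0833333° lon, +22·0.0416667° lat → SW at lon 72.3333°, lat 0.916667°.
Cell spans 0.0833333° lon × 0.0416667° lat. NE corner is SW corner plus one full cell.
latitude 0.9583, longitude 72.4167.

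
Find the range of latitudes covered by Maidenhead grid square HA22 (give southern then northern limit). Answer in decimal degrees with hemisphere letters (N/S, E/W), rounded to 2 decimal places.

Field H=7, A=0: +7·20° lon, +0·10° lat → SW at lon -40°, lat -90°.
Square 2, 2: +2·2° lon, +2·1° lat → SW at lon -36°, lat -88°.
Cell spans 2° lon × 1° lat.
south 88.00° S, north 87.00° S.

88.00° S, 87.00° S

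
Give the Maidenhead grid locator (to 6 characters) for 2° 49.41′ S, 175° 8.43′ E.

RI77ne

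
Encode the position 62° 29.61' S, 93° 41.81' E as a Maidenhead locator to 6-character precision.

NC67um

Shift to the Maidenhead origin (180°W, 90°S): lon 273.6968, lat 27.5065.
Field (20°×10°, letters A–R): lon ⌊273.6968/20⌋ = 13 → N; lat ⌊27.5065/10⌋ = 2 → C.
Square (2°×1°, digits 0–9): lon ⌊13.6968/2⌋ = 6; lat ⌊7.5065/1⌋ = 7.
Subsquare (5′×2.5′, letters a–x): lon ⌊1.6968/0.0833333⌋ = 20 → u; lat ⌊0.5065/0.0416667⌋ = 12 → m.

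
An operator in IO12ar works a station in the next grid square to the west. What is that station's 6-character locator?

IO02xr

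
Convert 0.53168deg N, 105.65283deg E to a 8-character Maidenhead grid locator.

Offset from 180°W / 90°S: lon 285.65283°, lat 90.53168°.
Field: 285.65283/20 → 14 → O, 90.53168/10 → 9 → J; chars OJ.
Square: 5.65283/2 → 2, 0.53168/1 → 0; chars 20.
Subsquare: 1.65283/0.0833333 → 19 → t, 0.53168/0.0416667 → 12 → m; chars tm.
Extended square: 0.06950/0.00833333 → 8, 0.03168/0.00416667 → 7; chars 87.

OJ20tm87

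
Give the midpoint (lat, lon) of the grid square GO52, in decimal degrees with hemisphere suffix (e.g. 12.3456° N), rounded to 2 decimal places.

Field G=6, O=14: +6·20° lon, +14·10° lat → SW at lon -60°, lat 50°.
Square 5, 2: +5·2° lon, +2·1° lat → SW at lon -50°, lat 52°.
Cell spans 2° lon × 1° lat. Centre is SW corner plus half of each.
latitude 52.50° N, longitude 49.00° W.

52.50° N, 49.00° W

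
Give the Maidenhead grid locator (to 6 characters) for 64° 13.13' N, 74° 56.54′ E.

MP74lf

Add 180° to longitude and 90° to latitude: 254.9423, 154.2188.
Field: lon ⌊254.9423/20⌋ = 12 → M; lat ⌊154.2188/10⌋ = 15 → P.
Square: lon ⌊14.9423/2⌋ = 7; lat ⌊4.2188/1⌋ = 4.
Subsquare: lon ⌊0.9423/0.0833333⌋ = 11 → l; lat ⌊0.2188/0.0416667⌋ = 5 → f.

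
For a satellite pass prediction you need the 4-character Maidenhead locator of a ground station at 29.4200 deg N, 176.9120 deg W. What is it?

AL19

Offset from 180°W / 90°S: lon 3.09°, lat 119.42°.
Field: lon ⌊3.09/20⌋ = 0 → A; lat ⌊119.42/10⌋ = 11 → L.
Square: lon ⌊3.09/2⌋ = 1; lat ⌊9.42/1⌋ = 9.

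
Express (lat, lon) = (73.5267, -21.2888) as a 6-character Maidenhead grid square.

HQ93im

Add 180° to longitude and 90° to latitude: 158.7112, 163.5267.
Field: 158.7112/20 → 7 → H, 163.5267/10 → 16 → Q; chars HQ.
Square: 18.7112/2 → 9, 3.5267/1 → 3; chars 93.
Subsquare: 0.7112/0.0833333 → 8 → i, 0.5267/0.0416667 → 12 → m; chars im.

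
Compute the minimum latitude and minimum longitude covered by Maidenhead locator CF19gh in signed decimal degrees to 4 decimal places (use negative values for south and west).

-30.7083, -137.5000

Field C=2, F=5: +2·20° lon, +5·10° lat → SW at lon -140°, lat -40°.
Square 1, 9: +1·2° lon, +9·1° lat → SW at lon -138°, lat -31°.
Subsquare g=6, h=7: +6·0.0833333° lon, +7·0.0416667° lat → SW at lon -137.5°, lat -30.7083°.
latitude -30.7083, longitude -137.5000.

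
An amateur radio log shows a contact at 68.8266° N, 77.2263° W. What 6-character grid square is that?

FP18jt

Offset from 180°W / 90°S: lon 102.7737°, lat 158.8266°.
Field: lon ⌊102.7737/20⌋ = 5 → F; lat ⌊158.8266/10⌋ = 15 → P.
Square: lon ⌊2.7737/2⌋ = 1; lat ⌊8.8266/1⌋ = 8.
Subsquare: lon ⌊0.7737/0.0833333⌋ = 9 → j; lat ⌊0.8266/0.0416667⌋ = 19 → t.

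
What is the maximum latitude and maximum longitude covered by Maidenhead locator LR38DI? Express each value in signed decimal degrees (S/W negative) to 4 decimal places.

Field L=11, R=17: +11·20° lon, +17·10° lat → SW at lon 40°, lat 80°.
Square 3, 8: +3·2° lon, +8·1° lat → SW at lon 46°, lat 88°.
Subsquare d=3, i=8: +3·0.0833333° lon, +8·0.0416667° lat → SW at lon 46.25°, lat 88.3333°.
Cell spans 0.0833333° lon × 0.0416667° lat. NE corner is SW corner plus one full cell.
latitude 88.3750, longitude 46.3333.

88.3750, 46.3333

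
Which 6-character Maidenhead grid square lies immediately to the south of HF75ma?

Latitude subsquare a = 0; −1 → -1, wraps to 23 = x, carry into square.
Latitude square 5; −1 → 4.
The longitude characters are unchanged.

HF74mx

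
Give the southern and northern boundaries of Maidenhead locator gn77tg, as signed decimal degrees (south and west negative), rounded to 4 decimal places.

47.2500, 47.2917

Field G=6, N=13: +6·20° lon, +13·10° lat → SW at lon -60°, lat 40°.
Square 7, 7: +7·2° lon, +7·1° lat → SW at lon -46°, lat 47°.
Subsquare t=19, g=6: +19·0.0833333° lon, +6·0.0416667° lat → SW at lon -44.4167°, lat 47.25°.
Cell spans 0.0833333° lon × 0.0416667° lat.
south 47.2500, north 47.2917.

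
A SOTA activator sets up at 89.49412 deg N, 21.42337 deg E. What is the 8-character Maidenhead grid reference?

KR09rl08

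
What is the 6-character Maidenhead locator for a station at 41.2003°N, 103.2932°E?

ON11pe

Shift to the Maidenhead origin (180°W, 90°S): lon 283.2932, lat 131.2003.
Field (20°×10°, letters A–R): 283.2932/20 → 14 → O, 131.2003/10 → 13 → N; chars ON.
Square (2°×1°, digits 0–9): 3.2932/2 → 1, 1.2003/1 → 1; chars 11.
Subsquare (5′×2.5′, letters a–x): 1.2932/0.0833333 → 15 → p, 0.2003/0.0416667 → 4 → e; chars pe.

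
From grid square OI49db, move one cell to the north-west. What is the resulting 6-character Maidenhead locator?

Longitude subsquare d = 3; −1 → 2 = c.
Latitude subsquare b = 1; +1 → 2 = c.

OI49cc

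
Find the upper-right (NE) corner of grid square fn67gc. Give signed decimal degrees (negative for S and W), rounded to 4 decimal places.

Field F=5, N=13: +5·20° lon, +13·10° lat → SW at lon -80°, lat 40°.
Square 6, 7: +6·2° lon, +7·1° lat → SW at lon -68°, lat 47°.
Subsquare g=6, c=2: +6·0.0833333° lon, +2·0.0416667° lat → SW at lon -67.5°, lat 47.0833°.
Cell spans 0.0833333° lon × 0.0416667° lat. NE corner is SW corner plus one full cell.
latitude 47.1250, longitude -67.4167.

47.1250, -67.4167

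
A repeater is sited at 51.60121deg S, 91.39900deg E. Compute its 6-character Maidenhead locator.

Offset from 180°W / 90°S: lon 271.3990°, lat 38.3988°.
Field (20°×10°, letters A–R): lon ⌊271.3990/20⌋ = 13 → N; lat ⌊38.3988/10⌋ = 3 → D.
Square (2°×1°, digits 0–9): lon ⌊11.3990/2⌋ = 5; lat ⌊8.3988/1⌋ = 8.
Subsquare (5′×2.5′, letters a–x): lon ⌊1.3990/0.0833333⌋ = 16 → q; lat ⌊0.3988/0.0416667⌋ = 9 → j.

ND58qj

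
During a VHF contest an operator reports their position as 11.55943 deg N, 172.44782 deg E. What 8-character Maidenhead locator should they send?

Shift to the Maidenhead origin (180°W, 90°S): lon 352.44782, lat 101.55943.
Field: lon ⌊352.44782/20⌋ = 17 → R; lat ⌊101.55943/10⌋ = 10 → K.
Square: lon ⌊12.44782/2⌋ = 6; lat ⌊1.55943/1⌋ = 1.
Subsquare: lon ⌊0.44782/0.0833333⌋ = 5 → f; lat ⌊0.55943/0.0416667⌋ = 13 → n.
Extended square: lon ⌊0.03115/0.00833333⌋ = 3; lat ⌊0.01776/0.00416667⌋ = 4.

RK61fn34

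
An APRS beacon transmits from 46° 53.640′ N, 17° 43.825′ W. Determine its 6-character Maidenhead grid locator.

Shift to the Maidenhead origin (180°W, 90°S): lon 162.2696, lat 136.8940.
Field: 162.2696/20 → 8 → I, 136.8940/10 → 13 → N; chars IN.
Square: 2.2696/2 → 1, 6.8940/1 → 6; chars 16.
Subsquare: 0.2696/0.0833333 → 3 → d, 0.8940/0.0416667 → 21 → v; chars dv.

IN16dv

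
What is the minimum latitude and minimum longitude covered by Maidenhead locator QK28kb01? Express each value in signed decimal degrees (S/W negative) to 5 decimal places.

Field Q=16, K=10: +16·20° lon, +10·10° lat → SW at lon 140°, lat 10°.
Square 2, 8: +2·2° lon, +8·1° lat → SW at lon 144°, lat 18°.
Subsquare k=10, b=1: +10·0.0833333° lon, +1·0.0416667° lat → SW at lon 144.833°, lat 18.0417°.
Extended square 0, 1: +0·0.00833333° lon, +1·0.00416667° lat → SW at lon 144.833°, lat 18.0458°.
latitude 18.04583, longitude 144.83333.

18.04583, 144.83333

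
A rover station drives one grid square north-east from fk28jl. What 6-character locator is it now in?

Longitude subsquare j = 9; +1 → 10 = k.
Latitude subsquare l = 11; +1 → 12 = m.

FK28km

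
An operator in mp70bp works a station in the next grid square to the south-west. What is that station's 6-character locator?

Longitude subsquare b = 1; −1 → 0 = a.
Latitude subsquare p = 15; −1 → 14 = o.

MP70ao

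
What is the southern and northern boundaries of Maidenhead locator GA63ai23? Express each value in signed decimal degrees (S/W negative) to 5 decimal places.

Field G=6, A=0: +6·20° lon, +0·10° lat → SW at lon -60°, lat -90°.
Square 6, 3: +6·2° lon, +3·1° lat → SW at lon -48°, lat -87°.
Subsquare a=0, i=8: +0·0.0833333° lon, +8·0.0416667° lat → SW at lon -48°, lat -86.6667°.
Extended square 2, 3: +2·0.00833333° lon, +3·0.00416667° lat → SW at lon -47.9833°, lat -86.6542°.
Cell spans 0.00833333° lon × 0.00416667° lat.
south -86.65417, north -86.65000.

-86.65417, -86.65000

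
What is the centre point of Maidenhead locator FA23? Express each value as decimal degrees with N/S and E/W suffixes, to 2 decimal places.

86.50° S, 75.00° W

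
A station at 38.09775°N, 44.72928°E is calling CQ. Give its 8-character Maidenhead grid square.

LM28ic73

Offset from 180°W / 90°S: lon 224.72928°, lat 128.09775°.
Field: 224.72928/20 → 11 → L, 128.09775/10 → 12 → M; chars LM.
Square: 4.72928/2 → 2, 8.09775/1 → 8; chars 28.
Subsquare: 0.72928/0.0833333 → 8 → i, 0.09775/0.0416667 → 2 → c; chars ic.
Extended square: 0.06261/0.00833333 → 7, 0.01442/0.00416667 → 3; chars 73.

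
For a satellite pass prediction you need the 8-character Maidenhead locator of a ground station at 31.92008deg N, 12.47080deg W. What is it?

IM31sw30

Offset from 180°W / 90°S: lon 167.52920°, lat 121.92008°.
Field: lon ⌊167.52920/20⌋ = 8 → I; lat ⌊121.92008/10⌋ = 12 → M.
Square: lon ⌊7.52920/2⌋ = 3; lat ⌊1.92008/1⌋ = 1.
Subsquare: lon ⌊1.52920/0.0833333⌋ = 18 → s; lat ⌊0.92008/0.0416667⌋ = 22 → w.
Extended square: lon ⌊0.02920/0.00833333⌋ = 3; lat ⌊0.00341/0.00416667⌋ = 0.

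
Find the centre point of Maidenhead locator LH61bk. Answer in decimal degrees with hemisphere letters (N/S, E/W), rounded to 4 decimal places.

Field L=11, H=7: +11·20° lon, +7·10° lat → SW at lon 40°, lat -20°.
Square 6, 1: +6·2° lon, +1·1° lat → SW at lon 52°, lat -19°.
Subsquare b=1, k=10: +1·0.0833333° lon, +10·0.0416667° lat → SW at lon 52.0833°, lat -18.5833°.
Cell spans 0.0833333° lon × 0.0416667° lat. Centre is SW corner plus half of each.
latitude 18.5625° S, longitude 52.1250° E.

18.5625° S, 52.1250° E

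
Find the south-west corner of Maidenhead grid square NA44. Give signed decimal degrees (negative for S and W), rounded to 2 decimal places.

-86.00, 88.00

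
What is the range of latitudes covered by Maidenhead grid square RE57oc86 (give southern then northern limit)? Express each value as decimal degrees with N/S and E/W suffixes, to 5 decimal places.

Field R=17, E=4: +17·20° lon, +4·10° lat → SW at lon 160°, lat -50°.
Square 5, 7: +5·2° lon, +7·1° lat → SW at lon 170°, lat -43°.
Subsquare o=14, c=2: +14·0.0833333° lon, +2·0.0416667° lat → SW at lon 171.167°, lat -42.9167°.
Extended square 8, 6: +8·0.00833333° lon, +6·0.00416667° lat → SW at lon 171.233°, lat -42.8917°.
Cell spans 0.00833333° lon × 0.00416667° lat.
south 42.89167° S, north 42.88750° S.

42.89167° S, 42.88750° S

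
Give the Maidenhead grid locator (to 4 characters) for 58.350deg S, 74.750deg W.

Shift to the Maidenhead origin (180°W, 90°S): lon 105.25, lat 31.65.
Field (20°×10°, letters A–R): lon ⌊105.25/20⌋ = 5 → F; lat ⌊31.65/10⌋ = 3 → D.
Square (2°×1°, digits 0–9): lon ⌊5.25/2⌋ = 2; lat ⌊1.65/1⌋ = 1.

FD21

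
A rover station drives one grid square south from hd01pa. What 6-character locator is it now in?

Latitude subsquare a = 0; −1 → -1, wraps to 23 = x, carry into square.
Latitude square 1; −1 → 0.
The longitude characters are unchanged.

HD00px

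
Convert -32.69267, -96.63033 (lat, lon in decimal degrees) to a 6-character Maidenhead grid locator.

EF17qh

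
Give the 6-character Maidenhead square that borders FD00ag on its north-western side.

Longitude subsquare a = 0; −1 → -1, wraps to 23 = x, carry into square.
Longitude square 0; −1 → -1, wraps to 9, carry into field.
Longitude field F = 5; −1 → 4 = E.
Latitude subsquare g = 6; +1 → 7 = h.

ED90xh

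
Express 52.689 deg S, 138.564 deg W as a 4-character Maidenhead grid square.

Shift to the Maidenhead origin (180°W, 90°S): lon 41.44, lat 37.31.
Field: lon ⌊41.44/20⌋ = 2 → C; lat ⌊37.31/10⌋ = 3 → D.
Square: lon ⌊1.44/2⌋ = 0; lat ⌊7.31/1⌋ = 7.

CD07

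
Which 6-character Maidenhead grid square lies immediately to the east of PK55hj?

Longitude subsquare h = 7; +1 → 8 = i.
The latitude characters are unchanged.

PK55ij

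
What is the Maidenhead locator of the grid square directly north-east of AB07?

Longitude square 0; +1 → 1.
Latitude square 7; +1 → 8.

AB18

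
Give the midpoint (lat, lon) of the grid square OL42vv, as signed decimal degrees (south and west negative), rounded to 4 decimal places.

22.8958, 109.7917

Field O=14, L=11: +14·20° lon, +11·10° lat → SW at lon 100°, lat 20°.
Square 4, 2: +4·2° lon, +2·1° lat → SW at lon 108°, lat 22°.
Subsquare v=21, v=21: +21·0.0833333° lon, +21·0.0416667° lat → SW at lon 109.75°, lat 22.875°.
Cell spans 0.0833333° lon × 0.0416667° lat. Centre is SW corner plus half of each.
latitude 22.8958, longitude 109.7917.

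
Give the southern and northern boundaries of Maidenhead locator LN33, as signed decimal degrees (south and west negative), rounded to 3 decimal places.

Field L=11, N=13: +11·20° lon, +13·10° lat → SW at lon 40°, lat 40°.
Square 3, 3: +3·2° lon, +3·1° lat → SW at lon 46°, lat 43°.
Cell spans 2° lon × 1° lat.
south 43.000, north 44.000.

43.000, 44.000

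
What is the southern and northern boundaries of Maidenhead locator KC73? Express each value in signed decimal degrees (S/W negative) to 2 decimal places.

Field K=10, C=2: +10·20° lon, +2·10° lat → SW at lon 20°, lat -70°.
Square 7, 3: +7·2° lon, +3·1° lat → SW at lon 34°, lat -67°.
Cell spans 2° lon × 1° lat.
south -67.00, north -66.00.

-67.00, -66.00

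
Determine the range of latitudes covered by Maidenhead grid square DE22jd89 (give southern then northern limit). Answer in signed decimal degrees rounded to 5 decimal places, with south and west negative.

-47.83750, -47.83333

Field D=3, E=4: +3·20° lon, +4·10° lat → SW at lon -120°, lat -50°.
Square 2, 2: +2·2° lon, +2·1° lat → SW at lon -116°, lat -48°.
Subsquare j=9, d=3: +9·0.0833333° lon, +3·0.0416667° lat → SW at lon -115.25°, lat -47.875°.
Extended square 8, 9: +8·0.00833333° lon, +9·0.00416667° lat → SW at lon -115.183°, lat -47.8375°.
Cell spans 0.00833333° lon × 0.00416667° lat.
south -47.83750, north -47.83333.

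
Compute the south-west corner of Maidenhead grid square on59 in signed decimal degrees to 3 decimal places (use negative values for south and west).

Field O=14, N=13: +14·20° lon, +13·10° lat → SW at lon 100°, lat 40°.
Square 5, 9: +5·2° lon, +9·1° lat → SW at lon 110°, lat 49°.
latitude 49.000, longitude 110.000.

49.000, 110.000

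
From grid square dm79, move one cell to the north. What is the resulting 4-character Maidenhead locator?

Latitude square 9; +1 → 10, wraps to 0, carry into field.
Latitude field M = 12; +1 → 13 = N.
The longitude characters are unchanged.

DN70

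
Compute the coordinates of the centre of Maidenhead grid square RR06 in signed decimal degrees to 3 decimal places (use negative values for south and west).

86.500, 161.000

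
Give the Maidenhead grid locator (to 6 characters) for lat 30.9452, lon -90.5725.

Add 180° to longitude and 90° to latitude: 89.4275, 120.9452.
Field: 89.4275/20 → 4 → E, 120.9452/10 → 12 → M; chars EM.
Square: 9.4275/2 → 4, 0.9452/1 → 0; chars 40.
Subsquare: 1.4275/0.0833333 → 17 → r, 0.9452/0.0416667 → 22 → w; chars rw.

EM40rw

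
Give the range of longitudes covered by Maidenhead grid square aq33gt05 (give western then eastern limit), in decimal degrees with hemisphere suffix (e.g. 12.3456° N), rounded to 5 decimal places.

173.50000° W, 173.49167° W

Field A=0, Q=16: +0·20° lon, +16·10° lat → SW at lon -180°, lat 70°.
Square 3, 3: +3·2° lon, +3·1° lat → SW at lon -174°, lat 73°.
Subsquare g=6, t=19: +6·0.0833333° lon, +19·0.0416667° lat → SW at lon -173.5°, lat 73.7917°.
Extended square 0, 5: +0·0.00833333° lon, +5·0.00416667° lat → SW at lon -173.5°, lat 73.8125°.
Cell spans 0.00833333° lon × 0.00416667° lat.
west 173.50000° W, east 173.49167° W.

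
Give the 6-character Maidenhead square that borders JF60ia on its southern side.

Latitude subsquare a = 0; −1 → -1, wraps to 23 = x, carry into square.
Latitude square 0; −1 → -1, wraps to 9, carry into field.
Latitude field F = 5; −1 → 4 = E.
The longitude characters are unchanged.

JE69ix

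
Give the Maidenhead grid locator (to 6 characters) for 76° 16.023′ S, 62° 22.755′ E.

MB13er

Offset from 180°W / 90°S: lon 242.3793°, lat 13.7330°.
Field: 242.3793/20 → 12 → M, 13.7330/10 → 1 → B; chars MB.
Square: 2.3793/2 → 1, 3.7330/1 → 3; chars 13.
Subsquare: 0.3793/0.0833333 → 4 → e, 0.7330/0.0416667 → 17 → r; chars er.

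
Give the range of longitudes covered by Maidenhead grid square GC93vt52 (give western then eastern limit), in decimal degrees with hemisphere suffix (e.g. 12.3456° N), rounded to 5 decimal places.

40.20833° W, 40.20000° W

Field G=6, C=2: +6·20° lon, +2·10° lat → SW at lon -60°, lat -70°.
Square 9, 3: +9·2° lon, +3·1° lat → SW at lon -42°, lat -67°.
Subsquare v=21, t=19: +21·0.0833333° lon, +19·0.0416667° lat → SW at lon -40.25°, lat -66.2083°.
Extended square 5, 2: +5·0.00833333° lon, +2·0.00416667° lat → SW at lon -40.2083°, lat -66.2°.
Cell spans 0.00833333° lon × 0.00416667° lat.
west 40.20833° W, east 40.20000° W.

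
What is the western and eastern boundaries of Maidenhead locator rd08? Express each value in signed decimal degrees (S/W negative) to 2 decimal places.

160.00, 162.00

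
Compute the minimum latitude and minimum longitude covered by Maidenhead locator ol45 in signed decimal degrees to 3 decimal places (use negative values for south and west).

Field O=14, L=11: +14·20° lon, +11·10° lat → SW at lon 100°, lat 20°.
Square 4, 5: +4·2° lon, +5·1° lat → SW at lon 108°, lat 25°.
latitude 25.000, longitude 108.000.

25.000, 108.000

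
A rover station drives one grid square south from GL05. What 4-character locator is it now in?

Latitude square 5; −1 → 4.
The longitude characters are unchanged.

GL04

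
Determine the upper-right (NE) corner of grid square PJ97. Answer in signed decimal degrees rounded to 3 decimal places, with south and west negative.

8.000, 140.000

Field P=15, J=9: +15·20° lon, +9·10° lat → SW at lon 120°, lat 0°.
Square 9, 7: +9·2° lon, +7·1° lat → SW at lon 138°, lat 7°.
Cell spans 2° lon × 1° lat. NE corner is SW corner plus one full cell.
latitude 8.000, longitude 140.000.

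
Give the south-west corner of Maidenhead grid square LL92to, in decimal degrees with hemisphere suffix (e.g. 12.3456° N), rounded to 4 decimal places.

22.5833° N, 59.5833° E

Field L=11, L=11: +11·20° lon, +11·10° lat → SW at lon 40°, lat 20°.
Square 9, 2: +9·2° lon, +2·1° lat → SW at lon 58°, lat 22°.
Subsquare t=19, o=14: +19·0.0833333° lon, +14·0.0416667° lat → SW at lon 59.5833°, lat 22.5833°.
latitude 22.5833° N, longitude 59.5833° E.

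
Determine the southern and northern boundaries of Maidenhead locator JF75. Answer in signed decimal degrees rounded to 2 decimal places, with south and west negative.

Field J=9, F=5: +9·20° lon, +5·10° lat → SW at lon 0°, lat -40°.
Square 7, 5: +7·2° lon, +5·1° lat → SW at lon 14°, lat -35°.
Cell spans 2° lon × 1° lat.
south -35.00, north -34.00.

-35.00, -34.00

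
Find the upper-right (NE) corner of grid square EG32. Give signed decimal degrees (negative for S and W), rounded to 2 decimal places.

-27.00, -92.00

Field E=4, G=6: +4·20° lon, +6·10° lat → SW at lon -100°, lat -30°.
Square 3, 2: +3·2° lon, +2·1° lat → SW at lon -94°, lat -28°.
Cell spans 2° lon × 1° lat. NE corner is SW corner plus one full cell.
latitude -27.00, longitude -92.00.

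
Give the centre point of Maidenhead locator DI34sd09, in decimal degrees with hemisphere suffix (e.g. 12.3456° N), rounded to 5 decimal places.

5.83542° S, 112.49583° W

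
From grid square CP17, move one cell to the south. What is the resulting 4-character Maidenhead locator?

CP16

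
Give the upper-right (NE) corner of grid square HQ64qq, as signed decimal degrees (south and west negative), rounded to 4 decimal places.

74.7083, -26.5833

Field H=7, Q=16: +7·20° lon, +16·10° lat → SW at lon -40°, lat 70°.
Square 6, 4: +6·2° lon, +4·1° lat → SW at lon -28°, lat 74°.
Subsquare q=16, q=16: +16·0.0833333° lon, +16·0.0416667° lat → SW at lon -26.6667°, lat 74.6667°.
Cell spans 0.0833333° lon × 0.0416667° lat. NE corner is SW corner plus one full cell.
latitude 74.7083, longitude -26.5833.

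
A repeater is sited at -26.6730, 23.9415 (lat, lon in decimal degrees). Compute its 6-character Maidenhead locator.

KG13xh

Shift to the Maidenhead origin (180°W, 90°S): lon 203.9415, lat 63.3270.
Field (20°×10°, letters A–R): lon ⌊203.9415/20⌋ = 10 → K; lat ⌊63.3270/10⌋ = 6 → G.
Square (2°×1°, digits 0–9): lon ⌊3.9415/2⌋ = 1; lat ⌊3.3270/1⌋ = 3.
Subsquare (5′×2.5′, letters a–x): lon ⌊1.9415/0.0833333⌋ = 23 → x; lat ⌊0.3270/0.0416667⌋ = 7 → h.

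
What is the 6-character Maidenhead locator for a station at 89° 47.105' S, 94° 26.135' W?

EA20sf

Offset from 180°W / 90°S: lon 85.5644°, lat 0.2149°.
Field (20°×10°, letters A–R): lon ⌊85.5644/20⌋ = 4 → E; lat ⌊0.2149/10⌋ = 0 → A.
Square (2°×1°, digits 0–9): lon ⌊5.5644/2⌋ = 2; lat ⌊0.2149/1⌋ = 0.
Subsquare (5′×2.5′, letters a–x): lon ⌊1.5644/0.0833333⌋ = 18 → s; lat ⌊0.2149/0.0416667⌋ = 5 → f.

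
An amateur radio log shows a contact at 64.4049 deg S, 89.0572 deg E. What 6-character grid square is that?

NC45mo

Offset from 180°W / 90°S: lon 269.0572°, lat 25.5951°.
Field: lon ⌊269.0572/20⌋ = 13 → N; lat ⌊25.5951/10⌋ = 2 → C.
Square: lon ⌊9.0572/2⌋ = 4; lat ⌊5.5951/1⌋ = 5.
Subsquare: lon ⌊1.0572/0.0833333⌋ = 12 → m; lat ⌊0.5951/0.0416667⌋ = 14 → o.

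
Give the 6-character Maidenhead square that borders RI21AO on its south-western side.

Longitude subsquare a = 0; −1 → -1, wraps to 23 = x, carry into square.
Longitude square 2; −1 → 1.
Latitude subsquare o = 14; −1 → 13 = n.

RI11xn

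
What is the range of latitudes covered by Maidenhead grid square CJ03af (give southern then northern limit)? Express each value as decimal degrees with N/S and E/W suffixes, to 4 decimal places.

3.2083° N, 3.2500° N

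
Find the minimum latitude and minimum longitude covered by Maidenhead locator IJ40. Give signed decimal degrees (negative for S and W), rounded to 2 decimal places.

Field I=8, J=9: +8·20° lon, +9·10° lat → SW at lon -20°, lat 0°.
Square 4, 0: +4·2° lon, +0·1° lat → SW at lon -12°, lat 0°.
latitude 0.00, longitude -12.00.

0.00, -12.00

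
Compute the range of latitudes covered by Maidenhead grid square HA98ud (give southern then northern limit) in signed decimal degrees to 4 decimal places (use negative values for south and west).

Field H=7, A=0: +7·20° lon, +0·10° lat → SW at lon -40°, lat -90°.
Square 9, 8: +9·2° lon, +8·1° lat → SW at lon -22°, lat -82°.
Subsquare u=20, d=3: +20·0.0833333° lon, +3·0.0416667° lat → SW at lon -20.3333°, lat -81.875°.
Cell spans 0.0833333° lon × 0.0416667° lat.
south -81.8750, north -81.8333.

-81.8750, -81.8333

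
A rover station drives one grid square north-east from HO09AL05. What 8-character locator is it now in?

Longitude extended square 0; +1 → 1.
Latitude extended square 5; +1 → 6.

HO09al16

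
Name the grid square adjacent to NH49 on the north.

NI40

Latitude square 9; +1 → 10, wraps to 0, carry into field.
Latitude field H = 7; +1 → 8 = I.
The longitude characters are unchanged.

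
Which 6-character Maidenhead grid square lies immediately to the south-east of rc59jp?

Longitude subsquare j = 9; +1 → 10 = k.
Latitude subsquare p = 15; −1 → 14 = o.

RC59ko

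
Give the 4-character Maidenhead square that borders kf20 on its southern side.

KE29

Latitude square 0; −1 → -1, wraps to 9, carry into field.
Latitude field F = 5; −1 → 4 = E.
The longitude characters are unchanged.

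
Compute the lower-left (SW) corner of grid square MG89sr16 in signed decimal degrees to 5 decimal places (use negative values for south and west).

Field M=12, G=6: +12·20° lon, +6·10° lat → SW at lon 60°, lat -30°.
Square 8, 9: +8·2° lon, +9·1° lat → SW at lon 76°, lat -21°.
Subsquare s=18, r=17: +18·0.0833333° lon, +17·0.0416667° lat → SW at lon 77.5°, lat -20.2917°.
Extended square 1, 6: +1·0.00833333° lon, +6·0.00416667° lat → SW at lon 77.5083°, lat -20.2667°.
latitude -20.26667, longitude 77.50833.

-20.26667, 77.50833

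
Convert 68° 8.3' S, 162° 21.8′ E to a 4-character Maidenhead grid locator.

RC11

Add 180° to longitude and 90° to latitude: 342.36, 21.86.
Field: lon ⌊342.36/20⌋ = 17 → R; lat ⌊21.86/10⌋ = 2 → C.
Square: lon ⌊2.36/2⌋ = 1; lat ⌊1.86/1⌋ = 1.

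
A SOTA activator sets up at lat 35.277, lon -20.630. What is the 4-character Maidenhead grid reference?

HM95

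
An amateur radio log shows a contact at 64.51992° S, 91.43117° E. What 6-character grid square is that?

Offset from 180°W / 90°S: lon 271.4312°, lat 25.4801°.
Field: 271.4312/20 → 13 → N, 25.4801/10 → 2 → C; chars NC.
Square: 11.4312/2 → 5, 5.4801/1 → 5; chars 55.
Subsquare: 1.4312/0.0833333 → 17 → r, 0.4801/0.0416667 → 11 → l; chars rl.

NC55rl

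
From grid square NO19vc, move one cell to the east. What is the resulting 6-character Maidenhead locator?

NO19wc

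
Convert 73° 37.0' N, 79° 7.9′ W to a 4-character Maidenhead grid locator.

FQ03

Add 180° to longitude and 90° to latitude: 100.87, 163.62.
Field (20°×10°, letters A–R): 100.87/20 → 5 → F, 163.62/10 → 16 → Q; chars FQ.
Square (2°×1°, digits 0–9): 0.87/2 → 0, 3.62/1 → 3; chars 03.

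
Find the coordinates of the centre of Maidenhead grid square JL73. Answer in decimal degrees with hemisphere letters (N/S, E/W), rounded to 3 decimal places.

Field J=9, L=11: +9·20° lon, +11·10° lat → SW at lon 0°, lat 20°.
Square 7, 3: +7·2° lon, +3·1° lat → SW at lon 14°, lat 23°.
Cell spans 2° lon × 1° lat. Centre is SW corner plus half of each.
latitude 23.500° N, longitude 15.000° E.

23.500° N, 15.000° E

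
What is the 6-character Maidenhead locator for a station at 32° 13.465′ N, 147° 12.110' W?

BM62jf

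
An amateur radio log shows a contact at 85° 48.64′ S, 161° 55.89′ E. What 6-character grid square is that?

RA04xe

Shift to the Maidenhead origin (180°W, 90°S): lon 341.9315, lat 4.1893.
Field: lon ⌊341.9315/20⌋ = 17 → R; lat ⌊4.1893/10⌋ = 0 → A.
Square: lon ⌊1.9315/2⌋ = 0; lat ⌊4.1893/1⌋ = 4.
Subsquare: lon ⌊1.9315/0.0833333⌋ = 23 → x; lat ⌊0.1893/0.0416667⌋ = 4 → e.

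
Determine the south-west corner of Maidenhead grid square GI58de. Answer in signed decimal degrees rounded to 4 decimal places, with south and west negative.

Field G=6, I=8: +6·20° lon, +8·10° lat → SW at lon -60°, lat -10°.
Square 5, 8: +5·2° lon, +8·1° lat → SW at lon -50°, lat -2°.
Subsquare d=3, e=4: +3·0.0833333° lon, +4·0.0416667° lat → SW at lon -49.75°, lat -1.83333°.
latitude -1.8333, longitude -49.7500.

-1.8333, -49.7500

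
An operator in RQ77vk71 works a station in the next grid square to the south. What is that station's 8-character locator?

RQ77vk70

Latitude extended square 1; −1 → 0.
The longitude characters are unchanged.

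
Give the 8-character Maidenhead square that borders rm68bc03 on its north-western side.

RM68ac94

Longitude extended square 0; −1 → -1, wraps to 9, carry into subsquare.
Longitude subsquare b = 1; −1 → 0 = a.
Latitude extended square 3; +1 → 4.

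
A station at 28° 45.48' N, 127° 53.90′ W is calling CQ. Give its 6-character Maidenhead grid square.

CL68bs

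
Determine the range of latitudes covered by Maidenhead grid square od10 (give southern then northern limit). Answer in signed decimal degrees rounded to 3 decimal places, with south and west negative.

-60.000, -59.000

Field O=14, D=3: +14·20° lon, +3·10° lat → SW at lon 100°, lat -60°.
Square 1, 0: +1·2° lon, +0·1° lat → SW at lon 102°, lat -60°.
Cell spans 2° lon × 1° lat.
south -60.000, north -59.000.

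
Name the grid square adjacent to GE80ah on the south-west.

GE70xg

Longitude subsquare a = 0; −1 → -1, wraps to 23 = x, carry into square.
Longitude square 8; −1 → 7.
Latitude subsquare h = 7; −1 → 6 = g.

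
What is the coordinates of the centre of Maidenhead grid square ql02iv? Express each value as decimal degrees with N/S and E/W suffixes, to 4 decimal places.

Field Q=16, L=11: +16·20° lon, +11·10° lat → SW at lon 140°, lat 20°.
Square 0, 2: +0·2° lon, +2·1° lat → SW at lon 140°, lat 22°.
Subsquare i=8, v=21: +8·0.0833333° lon, +21·0.0416667° lat → SW at lon 140.667°, lat 22.875°.
Cell spans 0.0833333° lon × 0.0416667° lat. Centre is SW corner plus half of each.
latitude 22.8958° N, longitude 140.7083° E.

22.8958° N, 140.7083° E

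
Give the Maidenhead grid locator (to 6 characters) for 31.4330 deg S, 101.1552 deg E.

OF08nn

Offset from 180°W / 90°S: lon 281.1552°, lat 58.5670°.
Field: 281.1552/20 → 14 → O, 58.5670/10 → 5 → F; chars OF.
Square: 1.1552/2 → 0, 8.5670/1 → 8; chars 08.
Subsquare: 1.1552/0.0833333 → 13 → n, 0.5670/0.0416667 → 13 → n; chars nn.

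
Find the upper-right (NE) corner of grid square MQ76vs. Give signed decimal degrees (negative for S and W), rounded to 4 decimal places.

Field M=12, Q=16: +12·20° lon, +16·10° lat → SW at lon 60°, lat 70°.
Square 7, 6: +7·2° lon, +6·1° lat → SW at lon 74°, lat 76°.
Subsquare v=21, s=18: +21·0.0833333° lon, +18·0.0416667° lat → SW at lon 75.75°, lat 76.75°.
Cell spans 0.0833333° lon × 0.0416667° lat. NE corner is SW corner plus one full cell.
latitude 76.7917, longitude 75.8333.

76.7917, 75.8333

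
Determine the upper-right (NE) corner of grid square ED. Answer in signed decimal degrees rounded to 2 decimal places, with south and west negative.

-50.00, -80.00

Field E=4, D=3: +4·20° lon, +3·10° lat → SW at lon -100°, lat -60°.
Cell spans 20° lon × 10° lat. NE corner is SW corner plus one full cell.
latitude -50.00, longitude -80.00.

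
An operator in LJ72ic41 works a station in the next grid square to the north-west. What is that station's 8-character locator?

Longitude extended square 4; −1 → 3.
Latitude extended square 1; +1 → 2.

LJ72ic32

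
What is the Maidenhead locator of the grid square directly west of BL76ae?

BL66xe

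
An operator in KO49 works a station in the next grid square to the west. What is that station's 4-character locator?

KO39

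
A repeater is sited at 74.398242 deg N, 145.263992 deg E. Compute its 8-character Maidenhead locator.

Offset from 180°W / 90°S: lon 325.26399°, lat 164.39824°.
Field: lon ⌊325.26399/20⌋ = 16 → Q; lat ⌊164.39824/10⌋ = 16 → Q.
Square: lon ⌊5.26399/2⌋ = 2; lat ⌊4.39824/1⌋ = 4.
Subsquare: lon ⌊1.26399/0.0833333⌋ = 15 → p; lat ⌊0.39824/0.0416667⌋ = 9 → j.
Extended square: lon ⌊0.01399/0.00833333⌋ = 1; lat ⌊0.02324/0.00416667⌋ = 5.

QQ24pj15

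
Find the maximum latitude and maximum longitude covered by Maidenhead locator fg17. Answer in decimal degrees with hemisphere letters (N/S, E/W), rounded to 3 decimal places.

Field F=5, G=6: +5·20° lon, +6·10° lat → SW at lon -80°, lat -30°.
Square 1, 7: +1·2° lon, +7·1° lat → SW at lon -78°, lat -23°.
Cell spans 2° lon × 1° lat. NE corner is SW corner plus one full cell.
latitude 22.000° S, longitude 76.000° W.

22.000° S, 76.000° W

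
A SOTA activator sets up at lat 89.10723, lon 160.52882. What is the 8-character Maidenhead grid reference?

RR09gc35

Add 180° to longitude and 90° to latitude: 340.52882, 179.10723.
Field: lon ⌊340.52882/20⌋ = 17 → R; lat ⌊179.10723/10⌋ = 17 → R.
Square: lon ⌊0.52882/2⌋ = 0; lat ⌊9.10723/1⌋ = 9.
Subsquare: lon ⌊0.52882/0.0833333⌋ = 6 → g; lat ⌊0.10723/0.0416667⌋ = 2 → c.
Extended square: lon ⌊0.02882/0.00833333⌋ = 3; lat ⌊0.02390/0.00416667⌋ = 5.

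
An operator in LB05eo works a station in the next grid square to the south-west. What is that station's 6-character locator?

Longitude subsquare e = 4; −1 → 3 = d.
Latitude subsquare o = 14; −1 → 13 = n.

LB05dn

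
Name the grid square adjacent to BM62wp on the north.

BM62wq

Latitude subsquare p = 15; +1 → 16 = q.
The longitude characters are unchanged.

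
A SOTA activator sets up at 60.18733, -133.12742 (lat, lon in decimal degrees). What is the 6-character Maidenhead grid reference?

CP30ke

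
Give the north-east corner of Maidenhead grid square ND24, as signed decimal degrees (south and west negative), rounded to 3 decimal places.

-55.000, 86.000

Field N=13, D=3: +13·20° lon, +3·10° lat → SW at lon 80°, lat -60°.
Square 2, 4: +2·2° lon, +4·1° lat → SW at lon 84°, lat -56°.
Cell spans 2° lon × 1° lat. NE corner is SW corner plus one full cell.
latitude -55.000, longitude 86.000.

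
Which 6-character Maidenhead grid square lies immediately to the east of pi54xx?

PI64ax

Longitude subsquare x = 23; +1 → 24, wraps to 0 = a, carry into square.
Longitude square 5; +1 → 6.
The latitude characters are unchanged.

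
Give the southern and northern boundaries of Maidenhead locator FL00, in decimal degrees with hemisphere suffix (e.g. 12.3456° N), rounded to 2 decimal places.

20.00° N, 21.00° N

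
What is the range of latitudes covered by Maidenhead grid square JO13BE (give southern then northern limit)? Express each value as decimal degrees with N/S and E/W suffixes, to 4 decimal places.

Field J=9, O=14: +9·20° lon, +14·10° lat → SW at lon 0°, lat 50°.
Square 1, 3: +1·2° lon, +3·1° lat → SW at lon 2°, lat 53°.
Subsquare b=1, e=4: +1·0.0833333° lon, +4·0.0416667° lat → SW at lon 2.08333°, lat 53.1667°.
Cell spans 0.0833333° lon × 0.0416667° lat.
south 53.1667° N, north 53.2083° N.

53.1667° N, 53.2083° N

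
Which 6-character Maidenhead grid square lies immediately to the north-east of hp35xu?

Longitude subsquare x = 23; +1 → 24, wraps to 0 = a, carry into square.
Longitude square 3; +1 → 4.
Latitude subsquare u = 20; +1 → 21 = v.

HP45av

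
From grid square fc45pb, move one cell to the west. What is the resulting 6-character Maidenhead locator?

FC45ob

Longitude subsquare p = 15; −1 → 14 = o.
The latitude characters are unchanged.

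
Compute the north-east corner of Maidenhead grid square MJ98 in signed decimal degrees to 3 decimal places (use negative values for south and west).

Field M=12, J=9: +12·20° lon, +9·10° lat → SW at lon 60°, lat 0°.
Square 9, 8: +9·2° lon, +8·1° lat → SW at lon 78°, lat 8°.
Cell spans 2° lon × 1° lat. NE corner is SW corner plus one full cell.
latitude 9.000, longitude 80.000.

9.000, 80.000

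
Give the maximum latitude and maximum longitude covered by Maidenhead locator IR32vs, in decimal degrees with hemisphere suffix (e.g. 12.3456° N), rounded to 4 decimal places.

82.7917° N, 12.1667° W

Field I=8, R=17: +8·20° lon, +17·10° lat → SW at lon -20°, lat 80°.
Square 3, 2: +3·2° lon, +2·1° lat → SW at lon -14°, lat 82°.
Subsquare v=21, s=18: +21·0.0833333° lon, +18·0.0416667° lat → SW at lon -12.25°, lat 82.75°.
Cell spans 0.0833333° lon × 0.0416667° lat. NE corner is SW corner plus one full cell.
latitude 82.7917° N, longitude 12.1667° W.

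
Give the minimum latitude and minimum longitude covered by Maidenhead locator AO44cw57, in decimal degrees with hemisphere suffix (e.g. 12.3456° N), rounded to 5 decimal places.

54.94583° N, 171.79167° W

Field A=0, O=14: +0·20° lon, +14·10° lat → SW at lon -180°, lat 50°.
Square 4, 4: +4·2° lon, +4·1° lat → SW at lon -172°, lat 54°.
Subsquare c=2, w=22: +2·0.0833333° lon, +22·0.0416667° lat → SW at lon -171.833°, lat 54.9167°.
Extended square 5, 7: +5·0.00833333° lon, +7·0.00416667° lat → SW at lon -171.792°, lat 54.9458°.
latitude 54.94583° N, longitude 171.79167° W.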